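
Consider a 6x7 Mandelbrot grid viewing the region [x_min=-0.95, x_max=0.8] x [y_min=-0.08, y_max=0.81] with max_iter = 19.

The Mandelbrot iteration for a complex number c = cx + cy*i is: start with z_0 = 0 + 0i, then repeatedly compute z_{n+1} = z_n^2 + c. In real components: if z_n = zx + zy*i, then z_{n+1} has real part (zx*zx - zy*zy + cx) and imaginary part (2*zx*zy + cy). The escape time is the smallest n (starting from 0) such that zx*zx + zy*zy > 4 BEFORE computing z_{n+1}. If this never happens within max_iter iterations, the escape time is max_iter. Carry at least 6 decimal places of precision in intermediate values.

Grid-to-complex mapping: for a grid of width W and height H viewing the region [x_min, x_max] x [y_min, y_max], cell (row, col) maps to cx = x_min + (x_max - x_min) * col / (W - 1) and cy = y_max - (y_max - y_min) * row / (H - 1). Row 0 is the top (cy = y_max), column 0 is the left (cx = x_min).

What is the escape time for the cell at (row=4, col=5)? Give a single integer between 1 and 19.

z_0 = 0 + 0i, c = 0.8000 + 0.2167i
Iter 1: z = 0.8000 + 0.2167i, |z|^2 = 0.6869
Iter 2: z = 1.3931 + 0.5633i, |z|^2 = 2.2579
Iter 3: z = 2.4233 + 1.7862i, |z|^2 = 9.0626
Escaped at iteration 3

Answer: 3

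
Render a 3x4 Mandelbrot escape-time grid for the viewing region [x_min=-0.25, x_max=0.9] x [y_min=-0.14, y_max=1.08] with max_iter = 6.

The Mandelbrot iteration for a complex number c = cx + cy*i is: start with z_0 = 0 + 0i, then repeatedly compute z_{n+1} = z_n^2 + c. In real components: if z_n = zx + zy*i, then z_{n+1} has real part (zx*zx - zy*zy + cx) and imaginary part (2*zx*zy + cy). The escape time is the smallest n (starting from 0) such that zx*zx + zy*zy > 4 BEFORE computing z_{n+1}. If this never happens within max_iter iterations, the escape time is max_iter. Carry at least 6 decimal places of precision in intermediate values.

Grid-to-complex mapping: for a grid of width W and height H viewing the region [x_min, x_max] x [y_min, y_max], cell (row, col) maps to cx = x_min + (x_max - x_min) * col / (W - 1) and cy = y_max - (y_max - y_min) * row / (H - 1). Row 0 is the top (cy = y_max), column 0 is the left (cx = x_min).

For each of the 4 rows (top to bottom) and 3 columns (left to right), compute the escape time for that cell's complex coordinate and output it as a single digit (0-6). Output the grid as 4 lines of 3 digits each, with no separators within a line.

(row=0, col=0): c = -0.2500 + 1.0800i → escape time 6
(row=0, col=1): c = 0.3250 + 1.0800i → escape time 3
(row=0, col=2): c = 0.9000 + 1.0800i → escape time 2
(row=1, col=0): c = -0.2500 + 0.6733i → escape time 6
(row=1, col=1): c = 0.3250 + 0.6733i → escape time 6
(row=1, col=2): c = 0.9000 + 0.6733i → escape time 2
(row=2, col=0): c = -0.2500 + 0.2667i → escape time 6
(row=2, col=1): c = 0.3250 + 0.2667i → escape time 6
(row=2, col=2): c = 0.9000 + 0.2667i → escape time 3
(row=3, col=0): c = -0.2500 + -0.1400i → escape time 6
(row=3, col=1): c = 0.3250 + -0.1400i → escape time 6
(row=3, col=2): c = 0.9000 + -0.1400i → escape time 3

Answer: 632
662
663
663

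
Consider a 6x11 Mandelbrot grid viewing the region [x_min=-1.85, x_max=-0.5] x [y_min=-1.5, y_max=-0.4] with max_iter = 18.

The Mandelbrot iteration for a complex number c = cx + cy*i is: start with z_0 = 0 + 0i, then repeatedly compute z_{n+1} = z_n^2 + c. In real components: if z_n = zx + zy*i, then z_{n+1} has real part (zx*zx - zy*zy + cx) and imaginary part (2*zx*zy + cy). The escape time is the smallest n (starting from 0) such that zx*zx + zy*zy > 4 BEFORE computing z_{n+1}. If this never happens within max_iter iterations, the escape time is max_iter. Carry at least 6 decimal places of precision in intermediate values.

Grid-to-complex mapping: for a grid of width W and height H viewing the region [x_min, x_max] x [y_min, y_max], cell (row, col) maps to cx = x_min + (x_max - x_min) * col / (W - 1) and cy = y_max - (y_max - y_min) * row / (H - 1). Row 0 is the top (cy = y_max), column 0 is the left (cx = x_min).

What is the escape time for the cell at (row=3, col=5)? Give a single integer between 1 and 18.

z_0 = 0 + 0i, c = -0.5000 + -0.7300i
Iter 1: z = -0.5000 + -0.7300i, |z|^2 = 0.7829
Iter 2: z = -0.7829 + 0.0000i, |z|^2 = 0.6129
Iter 3: z = 0.1129 + -0.7300i, |z|^2 = 0.5457
Iter 4: z = -1.0201 + -0.8949i, |z|^2 = 1.8415
Iter 5: z = -0.2601 + 1.0958i, |z|^2 = 1.2685
Iter 6: z = -1.6332 + -1.3001i, |z|^2 = 4.3574
Escaped at iteration 6

Answer: 6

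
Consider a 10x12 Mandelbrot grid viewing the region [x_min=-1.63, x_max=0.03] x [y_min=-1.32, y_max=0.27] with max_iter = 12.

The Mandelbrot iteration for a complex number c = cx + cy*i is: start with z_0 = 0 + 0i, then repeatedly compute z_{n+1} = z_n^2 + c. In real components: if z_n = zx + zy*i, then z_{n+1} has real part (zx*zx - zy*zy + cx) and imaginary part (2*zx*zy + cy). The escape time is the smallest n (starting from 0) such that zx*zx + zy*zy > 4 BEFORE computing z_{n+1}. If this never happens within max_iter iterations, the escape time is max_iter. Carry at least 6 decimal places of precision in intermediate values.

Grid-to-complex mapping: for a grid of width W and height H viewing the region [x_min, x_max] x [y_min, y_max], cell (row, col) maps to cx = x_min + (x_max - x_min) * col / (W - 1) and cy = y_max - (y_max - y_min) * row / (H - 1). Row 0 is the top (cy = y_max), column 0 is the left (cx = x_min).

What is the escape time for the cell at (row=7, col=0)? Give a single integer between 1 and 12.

z_0 = 0 + 0i, c = -1.6300 + -0.7418i
Iter 1: z = -1.6300 + -0.7418i, |z|^2 = 3.2072
Iter 2: z = 0.4766 + 1.6765i, |z|^2 = 3.0378
Iter 3: z = -4.2135 + 0.8562i, |z|^2 = 18.4870
Escaped at iteration 3

Answer: 3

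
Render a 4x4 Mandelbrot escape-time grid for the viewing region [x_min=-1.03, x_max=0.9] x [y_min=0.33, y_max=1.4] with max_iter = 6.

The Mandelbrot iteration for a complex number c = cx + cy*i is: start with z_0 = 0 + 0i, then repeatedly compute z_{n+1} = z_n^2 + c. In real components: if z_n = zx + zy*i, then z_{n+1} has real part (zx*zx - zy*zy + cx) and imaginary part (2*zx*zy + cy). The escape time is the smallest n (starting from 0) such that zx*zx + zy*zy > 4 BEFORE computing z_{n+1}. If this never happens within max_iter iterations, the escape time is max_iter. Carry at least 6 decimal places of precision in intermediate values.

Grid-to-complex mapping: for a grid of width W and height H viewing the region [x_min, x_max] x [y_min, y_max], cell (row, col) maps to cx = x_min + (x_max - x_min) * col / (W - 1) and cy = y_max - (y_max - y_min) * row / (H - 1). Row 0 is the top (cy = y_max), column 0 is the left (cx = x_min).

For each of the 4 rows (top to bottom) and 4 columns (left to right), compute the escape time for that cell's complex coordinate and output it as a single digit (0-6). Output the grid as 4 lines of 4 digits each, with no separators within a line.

(row=0, col=0): c = -1.0300 + 1.4000i → escape time 2
(row=0, col=1): c = -0.3867 + 1.4000i → escape time 2
(row=0, col=2): c = 0.2567 + 1.4000i → escape time 2
(row=0, col=3): c = 0.9000 + 1.4000i → escape time 2
(row=1, col=0): c = -1.0300 + 1.0433i → escape time 3
(row=1, col=1): c = -0.3867 + 1.0433i → escape time 4
(row=1, col=2): c = 0.2567 + 1.0433i → escape time 3
(row=1, col=3): c = 0.9000 + 1.0433i → escape time 2
(row=2, col=0): c = -1.0300 + 0.6867i → escape time 4
(row=2, col=1): c = -0.3867 + 0.6867i → escape time 6
(row=2, col=2): c = 0.2567 + 0.6867i → escape time 6
(row=2, col=3): c = 0.9000 + 0.6867i → escape time 2
(row=3, col=0): c = -1.0300 + 0.3300i → escape time 6
(row=3, col=1): c = -0.3867 + 0.3300i → escape time 6
(row=3, col=2): c = 0.2567 + 0.3300i → escape time 6
(row=3, col=3): c = 0.9000 + 0.3300i → escape time 3

Answer: 2222
3432
4662
6663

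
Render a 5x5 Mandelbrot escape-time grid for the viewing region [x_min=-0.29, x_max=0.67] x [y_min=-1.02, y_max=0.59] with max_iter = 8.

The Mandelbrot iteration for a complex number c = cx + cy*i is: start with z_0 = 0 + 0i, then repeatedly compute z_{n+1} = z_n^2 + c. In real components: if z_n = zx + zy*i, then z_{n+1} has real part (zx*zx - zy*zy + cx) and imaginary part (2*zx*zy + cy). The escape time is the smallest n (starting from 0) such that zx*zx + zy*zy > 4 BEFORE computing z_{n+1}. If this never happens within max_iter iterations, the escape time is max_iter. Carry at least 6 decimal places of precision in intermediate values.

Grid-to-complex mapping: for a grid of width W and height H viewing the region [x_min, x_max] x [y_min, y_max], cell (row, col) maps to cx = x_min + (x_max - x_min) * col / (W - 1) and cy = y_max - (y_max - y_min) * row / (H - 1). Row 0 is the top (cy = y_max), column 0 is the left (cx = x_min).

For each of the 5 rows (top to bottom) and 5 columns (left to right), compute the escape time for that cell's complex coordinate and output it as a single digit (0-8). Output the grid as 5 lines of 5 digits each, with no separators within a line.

(row=0, col=0): c = -0.2900 + 0.5900i → escape time 8
(row=0, col=1): c = -0.0500 + 0.5900i → escape time 8
(row=0, col=2): c = 0.1900 + 0.5900i → escape time 8
(row=0, col=3): c = 0.4300 + 0.5900i → escape time 6
(row=0, col=4): c = 0.6700 + 0.5900i → escape time 3
(row=1, col=0): c = -0.2900 + 0.1875i → escape time 8
(row=1, col=1): c = -0.0500 + 0.1875i → escape time 8
(row=1, col=2): c = 0.1900 + 0.1875i → escape time 8
(row=1, col=3): c = 0.4300 + 0.1875i → escape time 8
(row=1, col=4): c = 0.6700 + 0.1875i → escape time 3
(row=2, col=0): c = -0.2900 + -0.2150i → escape time 8
(row=2, col=1): c = -0.0500 + -0.2150i → escape time 8
(row=2, col=2): c = 0.1900 + -0.2150i → escape time 8
(row=2, col=3): c = 0.4300 + -0.2150i → escape time 8
(row=2, col=4): c = 0.6700 + -0.2150i → escape time 3
(row=3, col=0): c = -0.2900 + -0.6175i → escape time 8
(row=3, col=1): c = -0.0500 + -0.6175i → escape time 8
(row=3, col=2): c = 0.1900 + -0.6175i → escape time 8
(row=3, col=3): c = 0.4300 + -0.6175i → escape time 6
(row=3, col=4): c = 0.6700 + -0.6175i → escape time 3
(row=4, col=0): c = -0.2900 + -1.0200i → escape time 5
(row=4, col=1): c = -0.0500 + -1.0200i → escape time 7
(row=4, col=2): c = 0.1900 + -1.0200i → escape time 4
(row=4, col=3): c = 0.4300 + -1.0200i → escape time 3
(row=4, col=4): c = 0.6700 + -1.0200i → escape time 2

Answer: 88863
88883
88883
88863
57432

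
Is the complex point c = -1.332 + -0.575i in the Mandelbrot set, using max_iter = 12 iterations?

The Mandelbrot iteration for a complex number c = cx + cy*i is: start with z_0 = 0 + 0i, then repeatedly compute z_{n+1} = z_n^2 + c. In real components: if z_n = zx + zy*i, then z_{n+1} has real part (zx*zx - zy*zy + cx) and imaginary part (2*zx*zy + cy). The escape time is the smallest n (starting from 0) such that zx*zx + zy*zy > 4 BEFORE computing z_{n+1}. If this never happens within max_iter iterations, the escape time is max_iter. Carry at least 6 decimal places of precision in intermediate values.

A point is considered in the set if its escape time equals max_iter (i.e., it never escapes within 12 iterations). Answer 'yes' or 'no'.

Answer: no

Derivation:
z_0 = 0 + 0i, c = -1.3320 + -0.5750i
Iter 1: z = -1.3320 + -0.5750i, |z|^2 = 2.1048
Iter 2: z = 0.1116 + 0.9568i, |z|^2 = 0.9279
Iter 3: z = -2.2350 + -0.3614i, |z|^2 = 5.1259
Escaped at iteration 3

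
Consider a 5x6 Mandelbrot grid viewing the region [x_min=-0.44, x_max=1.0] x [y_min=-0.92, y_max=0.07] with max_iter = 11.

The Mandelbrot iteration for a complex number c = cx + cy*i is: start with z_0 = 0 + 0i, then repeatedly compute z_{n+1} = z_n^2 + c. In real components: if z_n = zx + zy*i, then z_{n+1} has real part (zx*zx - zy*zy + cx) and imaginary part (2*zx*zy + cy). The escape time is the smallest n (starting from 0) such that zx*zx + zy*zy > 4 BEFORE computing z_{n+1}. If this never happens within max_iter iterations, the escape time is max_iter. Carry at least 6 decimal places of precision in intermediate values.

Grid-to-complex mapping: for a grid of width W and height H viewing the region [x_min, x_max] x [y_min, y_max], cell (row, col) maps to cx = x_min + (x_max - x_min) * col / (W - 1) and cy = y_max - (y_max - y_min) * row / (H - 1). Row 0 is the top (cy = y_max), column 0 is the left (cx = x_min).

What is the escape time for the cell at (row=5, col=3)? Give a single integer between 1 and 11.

Answer: 2

Derivation:
z_0 = 0 + 0i, c = 0.6400 + -0.9200i
Iter 1: z = 0.6400 + -0.9200i, |z|^2 = 1.2560
Iter 2: z = 0.2032 + -2.0976i, |z|^2 = 4.4412
Escaped at iteration 2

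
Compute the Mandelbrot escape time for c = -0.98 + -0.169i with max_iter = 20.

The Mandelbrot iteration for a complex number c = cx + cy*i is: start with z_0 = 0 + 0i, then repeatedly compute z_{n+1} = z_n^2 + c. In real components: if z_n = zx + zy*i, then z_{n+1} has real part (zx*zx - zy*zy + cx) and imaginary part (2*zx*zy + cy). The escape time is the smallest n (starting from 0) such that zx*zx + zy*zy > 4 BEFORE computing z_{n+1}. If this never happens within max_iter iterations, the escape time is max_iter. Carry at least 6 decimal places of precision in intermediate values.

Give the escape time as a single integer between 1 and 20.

z_0 = 0 + 0i, c = -0.9800 + -0.1690i
Iter 1: z = -0.9800 + -0.1690i, |z|^2 = 0.9890
Iter 2: z = -0.0482 + 0.1622i, |z|^2 = 0.0286
Iter 3: z = -1.0040 + -0.1846i, |z|^2 = 1.0421
Iter 4: z = -0.0061 + 0.2017i, |z|^2 = 0.0407
Iter 5: z = -1.0207 + -0.1714i, |z|^2 = 1.0711
Iter 6: z = 0.0324 + 0.1810i, |z|^2 = 0.0338
Iter 7: z = -1.0117 + -0.1573i, |z|^2 = 1.0483
Iter 8: z = 0.0188 + 0.1493i, |z|^2 = 0.0226
Iter 9: z = -1.0019 + -0.1634i, |z|^2 = 1.0305
Iter 10: z = -0.0028 + 0.1584i, |z|^2 = 0.0251
Iter 11: z = -1.0051 + -0.1699i, |z|^2 = 1.0391
Iter 12: z = 0.0013 + 0.1725i, |z|^2 = 0.0298
Iter 13: z = -1.0098 + -0.1685i, |z|^2 = 1.0480
Iter 14: z = 0.0112 + 0.1714i, |z|^2 = 0.0295
Iter 15: z = -1.0092 + -0.1652i, |z|^2 = 1.0459
Iter 16: z = 0.0113 + 0.1644i, |z|^2 = 0.0271
Iter 17: z = -1.0069 + -0.1653i, |z|^2 = 1.0411
Iter 18: z = 0.0065 + 0.1638i, |z|^2 = 0.0269
Iter 19: z = -1.0068 + -0.1669i, |z|^2 = 1.0415

Answer: 20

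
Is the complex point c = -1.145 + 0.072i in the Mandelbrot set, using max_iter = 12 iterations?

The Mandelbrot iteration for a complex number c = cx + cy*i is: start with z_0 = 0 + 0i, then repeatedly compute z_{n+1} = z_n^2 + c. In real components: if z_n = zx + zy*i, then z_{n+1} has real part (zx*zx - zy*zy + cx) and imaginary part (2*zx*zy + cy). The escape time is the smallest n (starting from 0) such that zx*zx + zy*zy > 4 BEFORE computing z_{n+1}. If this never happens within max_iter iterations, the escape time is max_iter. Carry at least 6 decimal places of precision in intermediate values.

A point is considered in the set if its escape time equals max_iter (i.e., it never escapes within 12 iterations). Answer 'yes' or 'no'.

Answer: yes

Derivation:
z_0 = 0 + 0i, c = -1.1450 + 0.0720i
Iter 1: z = -1.1450 + 0.0720i, |z|^2 = 1.3162
Iter 2: z = 0.1608 + -0.0929i, |z|^2 = 0.0345
Iter 3: z = -1.1278 + 0.0421i, |z|^2 = 1.2736
Iter 4: z = 0.1251 + -0.0230i, |z|^2 = 0.0162
Iter 5: z = -1.1299 + 0.0662i, |z|^2 = 1.2810
Iter 6: z = 0.1273 + -0.0777i, |z|^2 = 0.0222
Iter 7: z = -1.1348 + 0.0522i, |z|^2 = 1.2906
Iter 8: z = 0.1401 + -0.0465i, |z|^2 = 0.0218
Iter 9: z = -1.1275 + 0.0590i, |z|^2 = 1.2748
Iter 10: z = 0.1228 + -0.0610i, |z|^2 = 0.0188
Iter 11: z = -1.1336 + 0.0570i, |z|^2 = 1.2884
Did not escape in 12 iterations → in set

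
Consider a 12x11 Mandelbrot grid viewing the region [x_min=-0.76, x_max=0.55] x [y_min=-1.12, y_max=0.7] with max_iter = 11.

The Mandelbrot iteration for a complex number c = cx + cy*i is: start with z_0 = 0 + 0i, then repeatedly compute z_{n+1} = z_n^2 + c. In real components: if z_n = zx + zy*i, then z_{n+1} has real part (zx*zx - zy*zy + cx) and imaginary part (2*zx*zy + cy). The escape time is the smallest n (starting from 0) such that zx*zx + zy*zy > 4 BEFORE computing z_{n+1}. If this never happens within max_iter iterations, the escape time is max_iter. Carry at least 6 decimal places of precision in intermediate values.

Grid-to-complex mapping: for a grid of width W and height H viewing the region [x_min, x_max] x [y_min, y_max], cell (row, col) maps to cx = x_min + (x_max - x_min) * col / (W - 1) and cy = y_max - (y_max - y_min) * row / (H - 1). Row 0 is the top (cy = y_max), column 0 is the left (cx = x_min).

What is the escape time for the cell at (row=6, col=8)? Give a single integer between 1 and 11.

z_0 = 0 + 0i, c = 0.1927 + -0.3920i
Iter 1: z = 0.1927 + -0.3920i, |z|^2 = 0.1908
Iter 2: z = 0.0762 + -0.5431i, |z|^2 = 0.3008
Iter 3: z = -0.0964 + -0.4748i, |z|^2 = 0.2347
Iter 4: z = -0.0234 + -0.3004i, |z|^2 = 0.0908
Iter 5: z = 0.1030 + -0.3779i, |z|^2 = 0.1535
Iter 6: z = 0.0605 + -0.4699i, |z|^2 = 0.2244
Iter 7: z = -0.0244 + -0.4488i, |z|^2 = 0.2021
Iter 8: z = -0.0081 + -0.3701i, |z|^2 = 0.1370
Iter 9: z = 0.0558 + -0.3860i, |z|^2 = 0.1521
Iter 10: z = 0.0469 + -0.4351i, |z|^2 = 0.1915

Answer: 11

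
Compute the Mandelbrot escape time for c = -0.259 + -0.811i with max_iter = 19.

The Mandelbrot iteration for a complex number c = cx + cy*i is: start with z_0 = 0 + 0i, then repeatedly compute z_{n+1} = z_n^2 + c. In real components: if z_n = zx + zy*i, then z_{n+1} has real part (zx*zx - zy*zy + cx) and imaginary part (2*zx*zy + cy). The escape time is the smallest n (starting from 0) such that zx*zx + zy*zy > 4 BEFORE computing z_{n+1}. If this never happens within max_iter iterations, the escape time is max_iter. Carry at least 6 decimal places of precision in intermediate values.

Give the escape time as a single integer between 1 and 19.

z_0 = 0 + 0i, c = -0.2590 + -0.8110i
Iter 1: z = -0.2590 + -0.8110i, |z|^2 = 0.7248
Iter 2: z = -0.8496 + -0.3909i, |z|^2 = 0.8747
Iter 3: z = 0.3101 + -0.1467i, |z|^2 = 0.1177
Iter 4: z = -0.1844 + -0.9020i, |z|^2 = 0.8476
Iter 5: z = -1.0386 + -0.4784i, |z|^2 = 1.3076
Iter 6: z = 0.5909 + 0.1827i, |z|^2 = 0.3825
Iter 7: z = 0.0568 + -0.5951i, |z|^2 = 0.3574
Iter 8: z = -0.6099 + -0.8786i, |z|^2 = 1.1439
Iter 9: z = -0.6589 + 0.2607i, |z|^2 = 0.5021
Iter 10: z = 0.1072 + -1.1546i, |z|^2 = 1.3446
Iter 11: z = -1.5806 + -1.0585i, |z|^2 = 3.6187
Iter 12: z = 1.1188 + 2.5352i, |z|^2 = 7.6788
Escaped at iteration 12

Answer: 12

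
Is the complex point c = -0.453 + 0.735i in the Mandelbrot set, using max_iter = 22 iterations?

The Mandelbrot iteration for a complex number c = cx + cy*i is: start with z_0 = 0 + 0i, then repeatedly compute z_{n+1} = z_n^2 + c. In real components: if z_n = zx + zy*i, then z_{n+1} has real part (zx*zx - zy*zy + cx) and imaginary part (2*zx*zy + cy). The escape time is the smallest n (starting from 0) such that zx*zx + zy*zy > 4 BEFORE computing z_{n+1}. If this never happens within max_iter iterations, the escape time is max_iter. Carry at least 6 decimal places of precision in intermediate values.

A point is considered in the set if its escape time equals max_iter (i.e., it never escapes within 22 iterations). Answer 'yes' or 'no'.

Answer: no

Derivation:
z_0 = 0 + 0i, c = -0.4530 + 0.7350i
Iter 1: z = -0.4530 + 0.7350i, |z|^2 = 0.7454
Iter 2: z = -0.7880 + 0.0691i, |z|^2 = 0.6257
Iter 3: z = 0.1632 + 0.6261i, |z|^2 = 0.4186
Iter 4: z = -0.8184 + 0.9394i, |z|^2 = 1.5521
Iter 5: z = -0.6656 + -0.8025i, |z|^2 = 1.0871
Iter 6: z = -0.6539 + 1.8034i, |z|^2 = 3.6798
Iter 7: z = -3.2775 + -1.6236i, |z|^2 = 13.3780
Escaped at iteration 7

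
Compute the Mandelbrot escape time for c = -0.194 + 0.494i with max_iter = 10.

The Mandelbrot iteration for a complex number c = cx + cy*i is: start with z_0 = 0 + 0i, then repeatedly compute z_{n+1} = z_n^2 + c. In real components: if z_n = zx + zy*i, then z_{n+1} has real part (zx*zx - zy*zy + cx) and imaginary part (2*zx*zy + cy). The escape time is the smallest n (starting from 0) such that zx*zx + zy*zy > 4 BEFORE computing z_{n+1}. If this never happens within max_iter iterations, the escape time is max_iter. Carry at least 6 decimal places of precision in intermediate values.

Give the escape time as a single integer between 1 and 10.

z_0 = 0 + 0i, c = -0.1940 + 0.4940i
Iter 1: z = -0.1940 + 0.4940i, |z|^2 = 0.2817
Iter 2: z = -0.4004 + 0.3023i, |z|^2 = 0.2517
Iter 3: z = -0.1251 + 0.2519i, |z|^2 = 0.0791
Iter 4: z = -0.2418 + 0.4310i, |z|^2 = 0.2442
Iter 5: z = -0.3213 + 0.2856i, |z|^2 = 0.1848
Iter 6: z = -0.1723 + 0.3105i, |z|^2 = 0.1261
Iter 7: z = -0.2607 + 0.3870i, |z|^2 = 0.2177
Iter 8: z = -0.2758 + 0.2922i, |z|^2 = 0.1614
Iter 9: z = -0.2033 + 0.3328i, |z|^2 = 0.1521

Answer: 10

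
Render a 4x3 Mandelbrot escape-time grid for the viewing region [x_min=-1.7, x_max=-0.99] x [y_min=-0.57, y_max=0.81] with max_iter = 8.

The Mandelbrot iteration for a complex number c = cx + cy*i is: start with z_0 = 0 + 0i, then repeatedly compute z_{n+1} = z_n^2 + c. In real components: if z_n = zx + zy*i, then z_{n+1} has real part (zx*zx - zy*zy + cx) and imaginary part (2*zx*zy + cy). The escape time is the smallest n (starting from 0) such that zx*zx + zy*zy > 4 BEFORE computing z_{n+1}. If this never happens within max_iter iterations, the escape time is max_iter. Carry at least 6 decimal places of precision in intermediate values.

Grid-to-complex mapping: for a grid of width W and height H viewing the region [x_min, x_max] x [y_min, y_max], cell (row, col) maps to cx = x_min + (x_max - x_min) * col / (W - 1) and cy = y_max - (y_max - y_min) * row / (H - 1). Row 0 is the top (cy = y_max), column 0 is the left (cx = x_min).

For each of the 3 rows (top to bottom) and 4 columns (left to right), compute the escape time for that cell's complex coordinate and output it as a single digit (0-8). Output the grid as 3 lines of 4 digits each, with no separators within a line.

(row=0, col=0): c = -1.7000 + 0.8100i → escape time 2
(row=0, col=1): c = -1.4633 + 0.8100i → escape time 3
(row=0, col=2): c = -1.2267 + 0.8100i → escape time 3
(row=0, col=3): c = -0.9900 + 0.8100i → escape time 3
(row=1, col=0): c = -1.7000 + 0.1200i → escape time 5
(row=1, col=1): c = -1.4633 + 0.1200i → escape time 7
(row=1, col=2): c = -1.2267 + 0.1200i → escape time 8
(row=1, col=3): c = -0.9900 + 0.1200i → escape time 8
(row=2, col=0): c = -1.7000 + -0.5700i → escape time 3
(row=2, col=1): c = -1.4633 + -0.5700i → escape time 3
(row=2, col=2): c = -1.2267 + -0.5700i → escape time 3
(row=2, col=3): c = -0.9900 + -0.5700i → escape time 5

Answer: 2333
5788
3335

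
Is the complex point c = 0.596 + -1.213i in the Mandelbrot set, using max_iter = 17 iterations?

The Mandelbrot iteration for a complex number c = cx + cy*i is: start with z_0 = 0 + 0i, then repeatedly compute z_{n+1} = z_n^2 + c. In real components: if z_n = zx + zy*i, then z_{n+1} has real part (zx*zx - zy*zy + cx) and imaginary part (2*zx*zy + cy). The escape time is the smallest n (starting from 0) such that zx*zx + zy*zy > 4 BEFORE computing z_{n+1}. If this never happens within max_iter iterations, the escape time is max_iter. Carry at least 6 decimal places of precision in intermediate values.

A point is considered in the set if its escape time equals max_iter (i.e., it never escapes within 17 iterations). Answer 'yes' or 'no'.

Answer: no

Derivation:
z_0 = 0 + 0i, c = 0.5960 + -1.2130i
Iter 1: z = 0.5960 + -1.2130i, |z|^2 = 1.8266
Iter 2: z = -0.5202 + -2.6589i, |z|^2 = 7.3403
Escaped at iteration 2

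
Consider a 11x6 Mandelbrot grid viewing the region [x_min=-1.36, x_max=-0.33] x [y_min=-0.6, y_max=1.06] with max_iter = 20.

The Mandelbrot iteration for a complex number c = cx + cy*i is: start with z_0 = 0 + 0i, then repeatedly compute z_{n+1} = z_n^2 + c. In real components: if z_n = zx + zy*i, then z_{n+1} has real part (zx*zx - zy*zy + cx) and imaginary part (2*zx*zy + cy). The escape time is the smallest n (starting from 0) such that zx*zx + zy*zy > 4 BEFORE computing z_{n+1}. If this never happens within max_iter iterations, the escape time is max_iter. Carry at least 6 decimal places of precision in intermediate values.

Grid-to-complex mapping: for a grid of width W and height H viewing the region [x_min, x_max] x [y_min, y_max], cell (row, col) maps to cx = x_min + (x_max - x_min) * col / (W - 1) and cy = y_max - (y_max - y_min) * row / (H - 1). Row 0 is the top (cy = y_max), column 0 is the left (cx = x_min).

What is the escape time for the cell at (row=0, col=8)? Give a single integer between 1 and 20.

Answer: 4

Derivation:
z_0 = 0 + 0i, c = -0.5360 + 1.0600i
Iter 1: z = -0.5360 + 1.0600i, |z|^2 = 1.4109
Iter 2: z = -1.3723 + -0.0763i, |z|^2 = 1.8890
Iter 3: z = 1.3414 + 1.2695i, |z|^2 = 3.4109
Iter 4: z = -0.3482 + 4.4657i, |z|^2 = 20.0639
Escaped at iteration 4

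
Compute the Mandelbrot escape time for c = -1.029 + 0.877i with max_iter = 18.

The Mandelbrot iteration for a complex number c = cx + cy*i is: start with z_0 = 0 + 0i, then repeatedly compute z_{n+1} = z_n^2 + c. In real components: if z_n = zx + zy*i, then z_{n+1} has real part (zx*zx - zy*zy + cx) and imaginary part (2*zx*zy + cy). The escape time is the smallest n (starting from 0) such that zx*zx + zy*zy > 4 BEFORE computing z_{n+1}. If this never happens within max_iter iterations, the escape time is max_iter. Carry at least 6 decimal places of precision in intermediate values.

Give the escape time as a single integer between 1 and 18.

z_0 = 0 + 0i, c = -1.0290 + 0.8770i
Iter 1: z = -1.0290 + 0.8770i, |z|^2 = 1.8280
Iter 2: z = -0.7393 + -0.9279i, |z|^2 = 1.4075
Iter 3: z = -1.3434 + 2.2489i, |z|^2 = 6.8623
Escaped at iteration 3

Answer: 3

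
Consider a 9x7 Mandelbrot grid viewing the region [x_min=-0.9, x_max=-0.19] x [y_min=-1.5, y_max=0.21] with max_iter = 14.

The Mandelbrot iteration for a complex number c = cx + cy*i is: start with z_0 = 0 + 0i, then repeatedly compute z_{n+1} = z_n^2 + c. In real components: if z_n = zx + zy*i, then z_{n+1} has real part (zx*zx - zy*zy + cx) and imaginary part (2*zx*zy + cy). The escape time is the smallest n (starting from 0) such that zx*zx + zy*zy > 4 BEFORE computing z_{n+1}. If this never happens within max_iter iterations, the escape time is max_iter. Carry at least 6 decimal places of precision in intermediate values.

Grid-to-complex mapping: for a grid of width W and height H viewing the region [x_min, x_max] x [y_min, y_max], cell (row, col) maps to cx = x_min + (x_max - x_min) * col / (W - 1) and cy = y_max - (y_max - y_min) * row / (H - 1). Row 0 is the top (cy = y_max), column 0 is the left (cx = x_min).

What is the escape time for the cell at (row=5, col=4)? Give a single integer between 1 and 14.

z_0 = 0 + 0i, c = -0.5450 + -1.2150i
Iter 1: z = -0.5450 + -1.2150i, |z|^2 = 1.7733
Iter 2: z = -1.7242 + 0.1094i, |z|^2 = 2.9848
Iter 3: z = 2.4159 + -1.5921i, |z|^2 = 8.3713
Escaped at iteration 3

Answer: 3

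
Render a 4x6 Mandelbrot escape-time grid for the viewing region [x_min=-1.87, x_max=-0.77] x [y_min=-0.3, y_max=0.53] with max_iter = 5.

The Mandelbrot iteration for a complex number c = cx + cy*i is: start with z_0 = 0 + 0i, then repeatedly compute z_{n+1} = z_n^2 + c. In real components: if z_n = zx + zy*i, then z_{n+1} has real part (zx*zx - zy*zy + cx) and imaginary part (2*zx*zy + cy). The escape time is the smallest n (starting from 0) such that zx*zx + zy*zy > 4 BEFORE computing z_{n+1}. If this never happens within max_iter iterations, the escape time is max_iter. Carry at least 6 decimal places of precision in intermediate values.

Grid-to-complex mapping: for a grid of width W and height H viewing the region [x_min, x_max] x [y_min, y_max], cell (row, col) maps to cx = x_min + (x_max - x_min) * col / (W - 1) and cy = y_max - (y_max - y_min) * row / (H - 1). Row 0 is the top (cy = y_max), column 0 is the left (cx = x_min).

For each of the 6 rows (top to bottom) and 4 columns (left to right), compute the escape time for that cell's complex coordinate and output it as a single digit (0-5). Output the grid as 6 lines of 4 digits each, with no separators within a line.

(row=0, col=0): c = -1.8700 + 0.5300i → escape time 3
(row=0, col=1): c = -1.5033 + 0.5300i → escape time 3
(row=0, col=2): c = -1.1367 + 0.5300i → escape time 5
(row=0, col=3): c = -0.7700 + 0.5300i → escape time 5
(row=1, col=0): c = -1.8700 + 0.3640i → escape time 3
(row=1, col=1): c = -1.5033 + 0.3640i → escape time 4
(row=1, col=2): c = -1.1367 + 0.3640i → escape time 5
(row=1, col=3): c = -0.7700 + 0.3640i → escape time 5
(row=2, col=0): c = -1.8700 + 0.1980i → escape time 4
(row=2, col=1): c = -1.5033 + 0.1980i → escape time 5
(row=2, col=2): c = -1.1367 + 0.1980i → escape time 5
(row=2, col=3): c = -0.7700 + 0.1980i → escape time 5
(row=3, col=0): c = -1.8700 + 0.0320i → escape time 5
(row=3, col=1): c = -1.5033 + 0.0320i → escape time 5
(row=3, col=2): c = -1.1367 + 0.0320i → escape time 5
(row=3, col=3): c = -0.7700 + 0.0320i → escape time 5
(row=4, col=0): c = -1.8700 + -0.1340i → escape time 4
(row=4, col=1): c = -1.5033 + -0.1340i → escape time 5
(row=4, col=2): c = -1.1367 + -0.1340i → escape time 5
(row=4, col=3): c = -0.7700 + -0.1340i → escape time 5
(row=5, col=0): c = -1.8700 + -0.3000i → escape time 3
(row=5, col=1): c = -1.5033 + -0.3000i → escape time 5
(row=5, col=2): c = -1.1367 + -0.3000i → escape time 5
(row=5, col=3): c = -0.7700 + -0.3000i → escape time 5

Answer: 3355
3455
4555
5555
4555
3555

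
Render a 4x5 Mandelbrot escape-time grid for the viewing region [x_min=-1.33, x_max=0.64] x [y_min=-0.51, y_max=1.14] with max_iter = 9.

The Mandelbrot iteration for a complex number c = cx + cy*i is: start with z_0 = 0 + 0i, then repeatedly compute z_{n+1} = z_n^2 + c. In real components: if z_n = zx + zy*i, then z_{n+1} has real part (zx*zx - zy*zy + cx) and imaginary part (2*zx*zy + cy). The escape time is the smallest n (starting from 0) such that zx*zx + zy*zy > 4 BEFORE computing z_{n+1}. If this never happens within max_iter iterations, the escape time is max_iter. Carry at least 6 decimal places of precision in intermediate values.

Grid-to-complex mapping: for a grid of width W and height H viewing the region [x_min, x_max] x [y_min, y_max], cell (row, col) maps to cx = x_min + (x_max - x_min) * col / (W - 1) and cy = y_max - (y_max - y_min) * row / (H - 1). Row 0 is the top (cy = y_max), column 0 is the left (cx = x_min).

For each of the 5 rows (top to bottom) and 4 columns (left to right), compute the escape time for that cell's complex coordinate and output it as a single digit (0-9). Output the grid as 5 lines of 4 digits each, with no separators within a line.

(row=0, col=0): c = -1.3300 + 1.1400i → escape time 2
(row=0, col=1): c = -0.6733 + 1.1400i → escape time 3
(row=0, col=2): c = -0.0167 + 1.1400i → escape time 4
(row=0, col=3): c = 0.6400 + 1.1400i → escape time 2
(row=1, col=0): c = -1.3300 + 0.7275i → escape time 3
(row=1, col=1): c = -0.6733 + 0.7275i → escape time 5
(row=1, col=2): c = -0.0167 + 0.7275i → escape time 9
(row=1, col=3): c = 0.6400 + 0.7275i → escape time 3
(row=2, col=0): c = -1.3300 + 0.3150i → escape time 6
(row=2, col=1): c = -0.6733 + 0.3150i → escape time 9
(row=2, col=2): c = -0.0167 + 0.3150i → escape time 9
(row=2, col=3): c = 0.6400 + 0.3150i → escape time 4
(row=3, col=0): c = -1.3300 + -0.0975i → escape time 9
(row=3, col=1): c = -0.6733 + -0.0975i → escape time 9
(row=3, col=2): c = -0.0167 + -0.0975i → escape time 9
(row=3, col=3): c = 0.6400 + -0.0975i → escape time 4
(row=4, col=0): c = -1.3300 + -0.5100i → escape time 3
(row=4, col=1): c = -0.6733 + -0.5100i → escape time 8
(row=4, col=2): c = -0.0167 + -0.5100i → escape time 9
(row=4, col=3): c = 0.6400 + -0.5100i → escape time 3

Answer: 2342
3593
6994
9994
3893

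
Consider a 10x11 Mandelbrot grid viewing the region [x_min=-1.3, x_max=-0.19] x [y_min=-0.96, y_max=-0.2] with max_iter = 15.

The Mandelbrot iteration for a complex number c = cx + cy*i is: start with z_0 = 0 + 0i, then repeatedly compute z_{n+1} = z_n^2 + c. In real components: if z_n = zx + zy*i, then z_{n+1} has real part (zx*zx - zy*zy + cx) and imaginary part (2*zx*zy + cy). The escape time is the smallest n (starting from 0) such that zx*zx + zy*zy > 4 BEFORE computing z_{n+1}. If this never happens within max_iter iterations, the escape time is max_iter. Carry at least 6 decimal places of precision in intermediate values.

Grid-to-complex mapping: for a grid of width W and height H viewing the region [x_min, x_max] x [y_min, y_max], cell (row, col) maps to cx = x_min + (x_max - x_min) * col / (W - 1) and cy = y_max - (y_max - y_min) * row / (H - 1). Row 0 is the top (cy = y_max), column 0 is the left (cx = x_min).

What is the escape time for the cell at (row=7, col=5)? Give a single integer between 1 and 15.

Answer: 5

Derivation:
z_0 = 0 + 0i, c = -0.6833 + -0.7320i
Iter 1: z = -0.6833 + -0.7320i, |z|^2 = 1.0028
Iter 2: z = -0.7522 + 0.2684i, |z|^2 = 0.6379
Iter 3: z = -0.1895 + -1.1358i, |z|^2 = 1.3259
Iter 4: z = -1.9374 + -0.3014i, |z|^2 = 3.8445
Iter 5: z = 2.9794 + 0.4360i, |z|^2 = 9.0669
Escaped at iteration 5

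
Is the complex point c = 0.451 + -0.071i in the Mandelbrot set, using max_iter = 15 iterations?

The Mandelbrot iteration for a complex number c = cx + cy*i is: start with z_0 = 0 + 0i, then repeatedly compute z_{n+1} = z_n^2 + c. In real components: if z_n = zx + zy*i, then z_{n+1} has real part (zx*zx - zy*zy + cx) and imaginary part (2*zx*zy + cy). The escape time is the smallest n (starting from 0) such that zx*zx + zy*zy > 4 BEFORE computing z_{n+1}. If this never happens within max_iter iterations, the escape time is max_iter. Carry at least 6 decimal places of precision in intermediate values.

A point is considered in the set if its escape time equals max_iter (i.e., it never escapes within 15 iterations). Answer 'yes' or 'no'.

z_0 = 0 + 0i, c = 0.4510 + -0.0710i
Iter 1: z = 0.4510 + -0.0710i, |z|^2 = 0.2084
Iter 2: z = 0.6494 + -0.1350i, |z|^2 = 0.4399
Iter 3: z = 0.8544 + -0.2464i, |z|^2 = 0.7908
Iter 4: z = 1.1204 + -0.4920i, |z|^2 = 1.4973
Iter 5: z = 1.4641 + -1.1735i, |z|^2 = 3.5207
Iter 6: z = 1.2175 + -3.5072i, |z|^2 = 13.7827
Escaped at iteration 6

Answer: no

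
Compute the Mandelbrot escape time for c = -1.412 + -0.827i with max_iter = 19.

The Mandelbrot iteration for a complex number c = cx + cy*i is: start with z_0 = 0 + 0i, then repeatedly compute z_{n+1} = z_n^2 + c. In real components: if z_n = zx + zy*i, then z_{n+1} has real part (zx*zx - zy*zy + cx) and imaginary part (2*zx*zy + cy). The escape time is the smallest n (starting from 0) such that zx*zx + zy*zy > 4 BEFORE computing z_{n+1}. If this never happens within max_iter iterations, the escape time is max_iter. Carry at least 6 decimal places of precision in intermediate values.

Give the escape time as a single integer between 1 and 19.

Answer: 3

Derivation:
z_0 = 0 + 0i, c = -1.4120 + -0.8270i
Iter 1: z = -1.4120 + -0.8270i, |z|^2 = 2.6777
Iter 2: z = -0.1022 + 1.5084i, |z|^2 = 2.2859
Iter 3: z = -3.6770 + -1.1353i, |z|^2 = 14.8090
Escaped at iteration 3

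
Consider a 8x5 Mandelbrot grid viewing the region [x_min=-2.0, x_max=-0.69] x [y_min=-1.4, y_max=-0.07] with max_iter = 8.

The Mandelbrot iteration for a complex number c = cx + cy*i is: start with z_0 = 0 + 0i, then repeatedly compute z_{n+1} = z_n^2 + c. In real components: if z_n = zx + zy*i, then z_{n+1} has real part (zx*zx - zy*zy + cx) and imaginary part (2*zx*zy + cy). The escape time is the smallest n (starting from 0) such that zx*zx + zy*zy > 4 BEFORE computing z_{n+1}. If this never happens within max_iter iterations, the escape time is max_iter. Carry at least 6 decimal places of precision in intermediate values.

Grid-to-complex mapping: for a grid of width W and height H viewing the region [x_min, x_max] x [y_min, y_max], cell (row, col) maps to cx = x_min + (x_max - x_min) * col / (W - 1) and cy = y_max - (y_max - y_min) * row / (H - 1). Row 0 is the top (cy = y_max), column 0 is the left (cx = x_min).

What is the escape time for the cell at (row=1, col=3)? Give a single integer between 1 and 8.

Answer: 4

Derivation:
z_0 = 0 + 0i, c = -1.4386 + -0.4025i
Iter 1: z = -1.4386 + -0.4025i, |z|^2 = 2.2315
Iter 2: z = 0.4689 + 0.7556i, |z|^2 = 0.7907
Iter 3: z = -1.7896 + 0.3061i, |z|^2 = 3.2962
Iter 4: z = 1.6702 + -1.4980i, |z|^2 = 5.0336
Escaped at iteration 4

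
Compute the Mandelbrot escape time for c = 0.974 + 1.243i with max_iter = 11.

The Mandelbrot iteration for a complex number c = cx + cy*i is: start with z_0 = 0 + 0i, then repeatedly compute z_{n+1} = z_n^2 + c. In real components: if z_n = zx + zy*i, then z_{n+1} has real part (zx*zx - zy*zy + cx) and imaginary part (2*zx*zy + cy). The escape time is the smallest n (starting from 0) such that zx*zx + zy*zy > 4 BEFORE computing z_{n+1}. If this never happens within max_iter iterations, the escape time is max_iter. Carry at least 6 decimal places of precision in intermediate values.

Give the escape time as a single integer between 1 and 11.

z_0 = 0 + 0i, c = 0.9740 + 1.2430i
Iter 1: z = 0.9740 + 1.2430i, |z|^2 = 2.4937
Iter 2: z = 0.3776 + 3.6644i, |z|^2 = 13.5702
Escaped at iteration 2

Answer: 2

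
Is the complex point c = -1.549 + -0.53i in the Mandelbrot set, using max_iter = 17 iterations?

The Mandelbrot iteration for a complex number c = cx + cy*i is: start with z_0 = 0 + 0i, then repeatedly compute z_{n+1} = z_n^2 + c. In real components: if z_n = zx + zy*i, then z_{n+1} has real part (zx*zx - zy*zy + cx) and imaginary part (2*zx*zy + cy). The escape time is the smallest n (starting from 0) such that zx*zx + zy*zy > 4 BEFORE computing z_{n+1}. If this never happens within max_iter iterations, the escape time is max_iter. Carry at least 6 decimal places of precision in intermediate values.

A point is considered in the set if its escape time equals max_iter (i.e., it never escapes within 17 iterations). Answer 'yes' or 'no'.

Answer: no

Derivation:
z_0 = 0 + 0i, c = -1.5490 + -0.5300i
Iter 1: z = -1.5490 + -0.5300i, |z|^2 = 2.6803
Iter 2: z = 0.5695 + 1.1119i, |z|^2 = 1.5607
Iter 3: z = -2.4611 + 0.7365i, |z|^2 = 6.5993
Escaped at iteration 3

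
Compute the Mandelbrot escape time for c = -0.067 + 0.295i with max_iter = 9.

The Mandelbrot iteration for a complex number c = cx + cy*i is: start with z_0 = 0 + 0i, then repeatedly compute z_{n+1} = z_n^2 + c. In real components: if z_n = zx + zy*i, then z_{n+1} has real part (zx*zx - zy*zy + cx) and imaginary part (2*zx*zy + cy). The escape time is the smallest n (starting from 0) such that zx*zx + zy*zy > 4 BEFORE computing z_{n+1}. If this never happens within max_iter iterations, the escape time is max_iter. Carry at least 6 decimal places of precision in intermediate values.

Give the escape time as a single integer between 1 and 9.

z_0 = 0 + 0i, c = -0.0670 + 0.2950i
Iter 1: z = -0.0670 + 0.2950i, |z|^2 = 0.0915
Iter 2: z = -0.1495 + 0.2555i, |z|^2 = 0.0876
Iter 3: z = -0.1099 + 0.2186i, |z|^2 = 0.0599
Iter 4: z = -0.1027 + 0.2470i, |z|^2 = 0.0715
Iter 5: z = -0.1174 + 0.2443i, |z|^2 = 0.0735
Iter 6: z = -0.1129 + 0.2376i, |z|^2 = 0.0692
Iter 7: z = -0.1107 + 0.2414i, |z|^2 = 0.0705
Iter 8: z = -0.1130 + 0.2416i, |z|^2 = 0.0711

Answer: 9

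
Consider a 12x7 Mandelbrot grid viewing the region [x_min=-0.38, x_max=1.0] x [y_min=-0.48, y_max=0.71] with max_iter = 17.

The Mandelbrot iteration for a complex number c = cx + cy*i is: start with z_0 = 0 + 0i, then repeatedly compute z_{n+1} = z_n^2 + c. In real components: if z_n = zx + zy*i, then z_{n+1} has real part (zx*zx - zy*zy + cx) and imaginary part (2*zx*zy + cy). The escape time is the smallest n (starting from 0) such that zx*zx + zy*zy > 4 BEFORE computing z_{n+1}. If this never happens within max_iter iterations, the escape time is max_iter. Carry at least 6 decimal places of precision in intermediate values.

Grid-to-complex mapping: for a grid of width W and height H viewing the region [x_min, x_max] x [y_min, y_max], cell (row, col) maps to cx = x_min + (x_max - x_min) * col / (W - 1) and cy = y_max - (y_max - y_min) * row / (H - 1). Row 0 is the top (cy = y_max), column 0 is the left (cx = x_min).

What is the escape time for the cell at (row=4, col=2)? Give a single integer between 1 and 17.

z_0 = 0 + 0i, c = -0.1291 + -0.0833i
Iter 1: z = -0.1291 + -0.0833i, |z|^2 = 0.0236
Iter 2: z = -0.1194 + -0.0618i, |z|^2 = 0.0181
Iter 3: z = -0.1187 + -0.0686i, |z|^2 = 0.0188
Iter 4: z = -0.1197 + -0.0671i, |z|^2 = 0.0188
Iter 5: z = -0.1193 + -0.0673i, |z|^2 = 0.0187
Iter 6: z = -0.1194 + -0.0673i, |z|^2 = 0.0188
Iter 7: z = -0.1194 + -0.0673i, |z|^2 = 0.0188
Iter 8: z = -0.1194 + -0.0673i, |z|^2 = 0.0188
Iter 9: z = -0.1194 + -0.0673i, |z|^2 = 0.0188
Iter 10: z = -0.1194 + -0.0673i, |z|^2 = 0.0188
Iter 11: z = -0.1194 + -0.0673i, |z|^2 = 0.0188
Iter 12: z = -0.1194 + -0.0673i, |z|^2 = 0.0188
Iter 13: z = -0.1194 + -0.0673i, |z|^2 = 0.0188
Iter 14: z = -0.1194 + -0.0673i, |z|^2 = 0.0188
Iter 15: z = -0.1194 + -0.0673i, |z|^2 = 0.0188
Iter 16: z = -0.1194 + -0.0673i, |z|^2 = 0.0188

Answer: 17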